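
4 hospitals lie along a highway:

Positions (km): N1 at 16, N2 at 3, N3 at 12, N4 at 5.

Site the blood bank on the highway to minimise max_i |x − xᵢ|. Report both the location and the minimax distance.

location 9.5, max distance 6.5

The 1-center on a line is the midpoint of the two extreme points: leftmost at 3, rightmost at 16.
Optimal location = (3 + 16)/2 = 9.5; maximum distance = (16 − 3)/2 = 6.5.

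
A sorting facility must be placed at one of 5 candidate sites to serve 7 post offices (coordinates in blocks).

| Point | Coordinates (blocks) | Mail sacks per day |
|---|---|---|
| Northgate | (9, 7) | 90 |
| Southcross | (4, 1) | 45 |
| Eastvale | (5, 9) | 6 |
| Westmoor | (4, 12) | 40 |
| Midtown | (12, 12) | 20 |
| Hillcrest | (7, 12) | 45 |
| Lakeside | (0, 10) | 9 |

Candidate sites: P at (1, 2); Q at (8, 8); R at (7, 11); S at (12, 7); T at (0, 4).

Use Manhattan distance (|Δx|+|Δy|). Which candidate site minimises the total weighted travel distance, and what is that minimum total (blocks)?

Q, total 1494 blocks

Total weighted distance at each candidate:
  P (1, 2): total = 3157
  Q (8, 8): total = 1494
  R (7, 11): total = 1546
  S (12, 7): total = 2159
  T (0, 4): total = 3064
Minimum is at Q with total 1494 blocks.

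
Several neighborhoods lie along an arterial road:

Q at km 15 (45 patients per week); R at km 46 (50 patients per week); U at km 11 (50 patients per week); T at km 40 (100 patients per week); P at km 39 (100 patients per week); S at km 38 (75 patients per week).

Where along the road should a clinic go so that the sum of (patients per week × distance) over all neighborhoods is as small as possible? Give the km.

For a sum of weighted absolute distances on a line, the optimum is the weighted median (not the mean). Total weight W = 420; half-weight = 210.
Sort by position and accumulate weight:
  km 11 (U, w=50) → cum 50
  km 15 (Q, w=45) → cum 95
  km 38 (S, w=75) → cum 170
  km 39 (P, w=100) → cum 270  ≥ 210 → median here
  km 40 (T, w=100) → cum 370
  km 46 (R, w=50) → cum 420
Optimal location: km 39.

x = 39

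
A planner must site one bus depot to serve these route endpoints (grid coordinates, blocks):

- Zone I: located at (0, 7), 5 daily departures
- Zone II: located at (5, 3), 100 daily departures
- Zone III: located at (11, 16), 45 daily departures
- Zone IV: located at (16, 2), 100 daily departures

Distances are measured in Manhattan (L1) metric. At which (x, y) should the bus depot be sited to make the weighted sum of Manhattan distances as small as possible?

Manhattan distance separates: Σwᵢ(|x−xᵢ|+|y−yᵢ|) = Σwᵢ|x−xᵢ| + Σwᵢ|y−yᵢ|, so x and y are optimised independently as 1-D weighted medians.
Total weight W = 250; half = 125.
x-coordinate, sorted with cumulative weight:
  x=0 (Zone I, w=5) cum 5
  x=5 (Zone II, w=100) cum 105
  x=11 (Zone III, w=45) cum 150  ← median
  x=16 (Zone IV, w=100) cum 250
⇒ x* = 11
y-coordinate, sorted with cumulative weight:
  y=2 (Zone IV, w=100) cum 100
  y=3 (Zone II, w=100) cum 200  ← median
  y=7 (Zone I, w=5) cum 205
  y=16 (Zone III, w=45) cum 250
⇒ y* = 3

(11, 3)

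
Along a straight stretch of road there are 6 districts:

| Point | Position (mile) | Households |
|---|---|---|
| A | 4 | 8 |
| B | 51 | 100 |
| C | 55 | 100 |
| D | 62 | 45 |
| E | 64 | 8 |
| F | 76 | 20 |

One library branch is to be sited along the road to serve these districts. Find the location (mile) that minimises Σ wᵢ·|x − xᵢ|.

For a sum of weighted absolute distances on a line, the optimum is the weighted median (not the mean). Total weight W = 281; half-weight = 140.5.
Sort by position and accumulate weight:
  mile 4 (A, w=8) → cum 8
  mile 51 (B, w=100) → cum 108
  mile 55 (C, w=100) → cum 208  ≥ 140.5 → median here
  mile 62 (D, w=45) → cum 253
  mile 64 (E, w=8) → cum 261
  mile 76 (F, w=20) → cum 281
Optimal location: mile 55.

x = 55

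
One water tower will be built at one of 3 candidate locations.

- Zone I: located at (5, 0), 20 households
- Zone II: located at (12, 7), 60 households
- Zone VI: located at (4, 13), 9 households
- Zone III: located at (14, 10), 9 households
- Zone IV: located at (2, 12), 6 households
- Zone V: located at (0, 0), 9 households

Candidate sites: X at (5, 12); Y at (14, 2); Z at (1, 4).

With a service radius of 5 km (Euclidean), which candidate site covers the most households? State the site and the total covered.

Coverage radius r = 5 km; a point is covered iff (Δx)²+(Δy)² ≤ 5² = 25.
  X (5, 12): covers {Zone VI, Zone IV} → 15
  Y (14, 2): covers {none} → 0
  Z (1, 4): covers {Zone V} → 9
Maximum coverage at X: 15 households.

X, covering 15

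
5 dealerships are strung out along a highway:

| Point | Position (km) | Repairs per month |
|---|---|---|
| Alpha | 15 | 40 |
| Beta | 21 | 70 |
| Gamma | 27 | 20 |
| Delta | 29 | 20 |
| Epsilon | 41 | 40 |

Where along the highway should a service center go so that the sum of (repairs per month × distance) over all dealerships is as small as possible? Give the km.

For a sum of weighted absolute distances on a line, the optimum is the weighted median (not the mean). Total weight W = 190; half-weight = 95.
Sort by position and accumulate weight:
  km 15 (Alpha, w=40) → cum 40
  km 21 (Beta, w=70) → cum 110  ≥ 95 → median here
  km 27 (Gamma, w=20) → cum 130
  km 29 (Delta, w=20) → cum 150
  km 41 (Epsilon, w=40) → cum 190
Optimal location: km 21.

x = 21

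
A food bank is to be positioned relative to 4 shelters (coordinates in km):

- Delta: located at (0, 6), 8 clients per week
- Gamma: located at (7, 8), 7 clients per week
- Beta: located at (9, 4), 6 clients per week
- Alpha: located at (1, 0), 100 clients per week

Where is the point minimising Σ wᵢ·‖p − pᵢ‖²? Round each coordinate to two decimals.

(1.68, 1.06)

The minimiser of Σwᵢ‖p−pᵢ‖² is the weighted centroid p* = (Σwᵢpᵢ)/(Σwᵢ).
Σwᵢ = 121.
Σwᵢxᵢ = 8·0 + 7·7 + 6·9 + 100·1 = 203.
Σwᵢyᵢ = 8·6 + 7·8 + 6·4 + 100·0 = 128.
x* = 203/121 = 1.68, y* = 128/121 = 1.06.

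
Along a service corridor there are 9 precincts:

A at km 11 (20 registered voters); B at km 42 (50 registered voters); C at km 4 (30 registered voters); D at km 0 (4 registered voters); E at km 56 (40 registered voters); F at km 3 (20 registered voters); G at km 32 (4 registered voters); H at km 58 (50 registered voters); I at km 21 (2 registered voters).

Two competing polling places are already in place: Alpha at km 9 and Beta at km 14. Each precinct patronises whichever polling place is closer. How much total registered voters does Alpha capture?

74

The indifferent point is the midpoint (9+14)/2 = 11.5; precincts left of it (closer to Alpha at 9) go to Alpha, those right go to Beta.
  D at 0 (w=4) → Alpha
  F at 3 (w=20) → Alpha
  C at 4 (w=30) → Alpha
  A at 11 (w=20) → Alpha
  I at 21 (w=2) → Beta
  G at 32 (w=4) → Beta
  B at 42 (w=50) → Beta
  E at 56 (w=40) → Beta
  H at 58 (w=50) → Beta
Alpha captures 74; Beta captures 146.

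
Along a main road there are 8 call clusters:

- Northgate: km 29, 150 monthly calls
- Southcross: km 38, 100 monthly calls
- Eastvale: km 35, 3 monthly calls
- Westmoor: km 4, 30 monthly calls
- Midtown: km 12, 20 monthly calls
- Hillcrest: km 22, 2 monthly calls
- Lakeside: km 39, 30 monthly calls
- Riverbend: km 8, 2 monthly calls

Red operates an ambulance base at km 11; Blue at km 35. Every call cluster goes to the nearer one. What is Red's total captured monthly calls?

The indifferent point is the midpoint (11+35)/2 = 23; call clusters left of it (closer to Red at 11) go to Red, those right go to Blue.
  Westmoor at 4 (w=30) → Red
  Riverbend at 8 (w=2) → Red
  Midtown at 12 (w=20) → Red
  Hillcrest at 22 (w=2) → Red
  Northgate at 29 (w=150) → Blue
  Eastvale at 35 (w=3) → Blue
  Southcross at 38 (w=100) → Blue
  Lakeside at 39 (w=30) → Blue
Red captures 54; Blue captures 283.

54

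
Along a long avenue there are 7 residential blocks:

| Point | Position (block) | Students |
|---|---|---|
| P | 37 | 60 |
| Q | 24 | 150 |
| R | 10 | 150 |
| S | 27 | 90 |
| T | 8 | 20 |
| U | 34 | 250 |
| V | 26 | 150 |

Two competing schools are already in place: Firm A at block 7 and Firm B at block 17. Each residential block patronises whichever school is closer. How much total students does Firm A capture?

The indifferent point is the midpoint (7+17)/2 = 12; residential blocks left of it (closer to Firm A at 7) go to Firm A, those right go to Firm B.
  T at 8 (w=20) → Firm A
  R at 10 (w=150) → Firm A
  Q at 24 (w=150) → Firm B
  V at 26 (w=150) → Firm B
  S at 27 (w=90) → Firm B
  U at 34 (w=250) → Firm B
  P at 37 (w=60) → Firm B
Firm A captures 170; Firm B captures 700.

170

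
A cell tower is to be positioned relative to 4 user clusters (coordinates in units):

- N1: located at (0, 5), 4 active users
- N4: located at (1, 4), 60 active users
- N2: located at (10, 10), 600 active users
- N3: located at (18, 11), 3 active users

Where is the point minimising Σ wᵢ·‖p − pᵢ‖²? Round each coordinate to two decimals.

The minimiser of Σwᵢ‖p−pᵢ‖² is the weighted centroid p* = (Σwᵢpᵢ)/(Σwᵢ).
Σwᵢ = 667.
Σwᵢxᵢ = 4·0 + 60·1 + 600·10 + 3·18 = 6114.
Σwᵢyᵢ = 4·5 + 60·4 + 600·10 + 3·11 = 6293.
x* = 6114/667 = 9.17, y* = 6293/667 = 9.43.

(9.17, 9.43)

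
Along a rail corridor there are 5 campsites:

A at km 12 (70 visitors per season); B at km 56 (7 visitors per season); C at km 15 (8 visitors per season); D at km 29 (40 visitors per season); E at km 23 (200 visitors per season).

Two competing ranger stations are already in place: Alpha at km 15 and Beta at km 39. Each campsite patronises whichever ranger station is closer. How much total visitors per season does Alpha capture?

The indifferent point is the midpoint (15+39)/2 = 27; campsites left of it (closer to Alpha at 15) go to Alpha, those right go to Beta.
  A at 12 (w=70) → Alpha
  C at 15 (w=8) → Alpha
  E at 23 (w=200) → Alpha
  D at 29 (w=40) → Beta
  B at 56 (w=7) → Beta
Alpha captures 278; Beta captures 47.

278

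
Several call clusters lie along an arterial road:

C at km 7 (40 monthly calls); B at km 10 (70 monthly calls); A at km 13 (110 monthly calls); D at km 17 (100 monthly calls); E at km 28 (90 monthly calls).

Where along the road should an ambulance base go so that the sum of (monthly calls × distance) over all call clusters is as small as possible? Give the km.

For a sum of weighted absolute distances on a line, the optimum is the weighted median (not the mean). Total weight W = 410; half-weight = 205.
Sort by position and accumulate weight:
  km 7 (C, w=40) → cum 40
  km 10 (B, w=70) → cum 110
  km 13 (A, w=110) → cum 220  ≥ 205 → median here
  km 17 (D, w=100) → cum 320
  km 28 (E, w=90) → cum 410
Optimal location: km 13.

x = 13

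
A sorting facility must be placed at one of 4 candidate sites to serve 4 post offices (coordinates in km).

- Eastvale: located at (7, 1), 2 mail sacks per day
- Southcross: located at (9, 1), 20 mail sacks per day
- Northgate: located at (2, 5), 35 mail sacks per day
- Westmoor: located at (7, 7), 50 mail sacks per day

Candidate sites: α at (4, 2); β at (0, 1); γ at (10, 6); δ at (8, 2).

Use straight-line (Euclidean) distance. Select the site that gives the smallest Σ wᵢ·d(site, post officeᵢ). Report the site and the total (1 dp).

Total weighted distance at each candidate:
  α (4, 2): total = 526.0
  β (0, 1): total = 811.5
  γ (10, 6): total = 553.9
  δ (8, 2): total = 520.9
Minimum is at δ with total 520.9 km.

δ, total 520.9 km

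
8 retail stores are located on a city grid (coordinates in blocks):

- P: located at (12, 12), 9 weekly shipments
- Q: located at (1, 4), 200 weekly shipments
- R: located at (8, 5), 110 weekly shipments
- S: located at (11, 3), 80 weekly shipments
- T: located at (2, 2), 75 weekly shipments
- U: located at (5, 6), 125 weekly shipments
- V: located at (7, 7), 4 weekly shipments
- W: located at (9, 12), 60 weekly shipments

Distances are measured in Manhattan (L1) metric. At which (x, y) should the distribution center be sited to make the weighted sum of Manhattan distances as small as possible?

Manhattan distance separates: Σwᵢ(|x−xᵢ|+|y−yᵢ|) = Σwᵢ|x−xᵢ| + Σwᵢ|y−yᵢ|, so x and y are optimised independently as 1-D weighted medians.
Total weight W = 663; half = 331.5.
x-coordinate, sorted with cumulative weight:
  x=1 (Q, w=200) cum 200
  x=2 (T, w=75) cum 275
  x=5 (U, w=125) cum 400  ← median
  x=7 (V, w=4) cum 404
  x=8 (R, w=110) cum 514
  x=9 (W, w=60) cum 574
  x=11 (S, w=80) cum 654
  x=12 (P, w=9) cum 663
⇒ x* = 5
y-coordinate, sorted with cumulative weight:
  y=2 (T, w=75) cum 75
  y=3 (S, w=80) cum 155
  y=4 (Q, w=200) cum 355  ← median
  y=5 (R, w=110) cum 465
  y=6 (U, w=125) cum 590
  y=7 (V, w=4) cum 594
  y=12 (P, w=9) cum 603
  y=12 (W, w=60) cum 663
⇒ y* = 4

(5, 4)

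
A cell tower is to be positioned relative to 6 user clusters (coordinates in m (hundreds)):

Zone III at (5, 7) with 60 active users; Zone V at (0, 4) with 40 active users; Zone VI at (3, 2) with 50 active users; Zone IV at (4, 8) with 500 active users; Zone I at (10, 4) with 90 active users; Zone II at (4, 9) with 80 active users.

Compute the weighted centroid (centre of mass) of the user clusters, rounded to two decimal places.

The minimiser of Σwᵢ‖p−pᵢ‖² is the weighted centroid p* = (Σwᵢpᵢ)/(Σwᵢ).
Σwᵢ = 820.
Σwᵢxᵢ = 60·5 + 40·0 + 50·3 + 500·4 + 90·10 + 80·4 = 3670.
Σwᵢyᵢ = 60·7 + 40·4 + 50·2 + 500·8 + 90·4 + 80·9 = 5760.
x* = 3670/820 = 4.48, y* = 5760/820 = 7.02.

(4.48, 7.02)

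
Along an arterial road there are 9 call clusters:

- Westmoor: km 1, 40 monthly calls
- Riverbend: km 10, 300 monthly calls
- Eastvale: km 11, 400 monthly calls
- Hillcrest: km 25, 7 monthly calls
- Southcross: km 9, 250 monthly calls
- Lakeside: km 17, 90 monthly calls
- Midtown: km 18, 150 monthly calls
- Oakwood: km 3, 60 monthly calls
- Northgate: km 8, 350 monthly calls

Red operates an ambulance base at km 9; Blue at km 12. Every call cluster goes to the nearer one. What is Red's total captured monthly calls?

1000

The indifferent point is the midpoint (9+12)/2 = 10.5; call clusters left of it (closer to Red at 9) go to Red, those right go to Blue.
  Westmoor at 1 (w=40) → Red
  Oakwood at 3 (w=60) → Red
  Northgate at 8 (w=350) → Red
  Southcross at 9 (w=250) → Red
  Riverbend at 10 (w=300) → Red
  Eastvale at 11 (w=400) → Blue
  Lakeside at 17 (w=90) → Blue
  Midtown at 18 (w=150) → Blue
  Hillcrest at 25 (w=7) → Blue
Red captures 1000; Blue captures 647.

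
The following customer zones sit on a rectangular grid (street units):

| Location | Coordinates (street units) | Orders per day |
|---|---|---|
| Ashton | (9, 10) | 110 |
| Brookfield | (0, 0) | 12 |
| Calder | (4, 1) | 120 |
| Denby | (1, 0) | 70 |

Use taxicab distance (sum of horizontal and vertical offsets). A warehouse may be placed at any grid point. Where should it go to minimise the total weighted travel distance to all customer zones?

(4, 1)

Manhattan distance separates: Σwᵢ(|x−xᵢ|+|y−yᵢ|) = Σwᵢ|x−xᵢ| + Σwᵢ|y−yᵢ|, so x and y are optimised independently as 1-D weighted medians.
Total weight W = 312; half = 156.
x-coordinate, sorted with cumulative weight:
  x=0 (Brookfield, w=12) cum 12
  x=1 (Denby, w=70) cum 82
  x=4 (Calder, w=120) cum 202  ← median
  x=9 (Ashton, w=110) cum 312
⇒ x* = 4
y-coordinate, sorted with cumulative weight:
  y=0 (Brookfield, w=12) cum 12
  y=0 (Denby, w=70) cum 82
  y=1 (Calder, w=120) cum 202  ← median
  y=10 (Ashton, w=110) cum 312
⇒ y* = 1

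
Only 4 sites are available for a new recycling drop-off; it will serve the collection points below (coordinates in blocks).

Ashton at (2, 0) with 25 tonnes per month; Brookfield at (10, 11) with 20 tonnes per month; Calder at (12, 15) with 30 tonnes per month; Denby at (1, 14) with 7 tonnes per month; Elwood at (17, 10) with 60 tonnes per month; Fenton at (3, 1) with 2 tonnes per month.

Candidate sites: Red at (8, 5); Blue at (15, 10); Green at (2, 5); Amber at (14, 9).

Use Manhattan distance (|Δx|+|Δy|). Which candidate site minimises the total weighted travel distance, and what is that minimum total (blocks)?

Blue, total 1223 blocks

Total weighted distance at each candidate:
  Red (8, 5): total = 1825
  Blue (15, 10): total = 1223
  Green (2, 5): total = 2285
  Amber (14, 9): total = 1289
Minimum is at Blue with total 1223 blocks.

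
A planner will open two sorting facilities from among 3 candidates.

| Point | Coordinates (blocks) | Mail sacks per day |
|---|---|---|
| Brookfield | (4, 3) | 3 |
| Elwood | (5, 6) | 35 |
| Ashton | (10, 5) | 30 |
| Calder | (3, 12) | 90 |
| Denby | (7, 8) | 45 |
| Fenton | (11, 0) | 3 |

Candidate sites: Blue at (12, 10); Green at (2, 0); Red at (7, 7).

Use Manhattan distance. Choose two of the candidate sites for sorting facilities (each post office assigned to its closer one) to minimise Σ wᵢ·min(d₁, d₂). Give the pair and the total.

{Green, Red}, total 1152

Evaluate every pair (each demand assigned to the nearer of the two):
  {Green, Red}: total = 1152
  {Blue, Red}: total = 1164
  {Blue, Green}: total = 1872
Best pair: {Green, Red} with total 1152.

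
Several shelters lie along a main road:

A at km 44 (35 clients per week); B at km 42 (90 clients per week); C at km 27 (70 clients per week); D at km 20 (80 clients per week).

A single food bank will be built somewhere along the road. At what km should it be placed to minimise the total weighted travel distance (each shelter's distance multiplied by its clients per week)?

For a sum of weighted absolute distances on a line, the optimum is the weighted median (not the mean). Total weight W = 275; half-weight = 137.5.
Sort by position and accumulate weight:
  km 20 (D, w=80) → cum 80
  km 27 (C, w=70) → cum 150  ≥ 137.5 → median here
  km 42 (B, w=90) → cum 240
  km 44 (A, w=35) → cum 275
Optimal location: km 27.

x = 27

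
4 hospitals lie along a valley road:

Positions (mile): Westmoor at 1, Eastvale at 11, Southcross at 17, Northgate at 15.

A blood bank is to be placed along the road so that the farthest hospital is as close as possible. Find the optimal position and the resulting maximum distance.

location 9, max distance 8

The 1-center on a line is the midpoint of the two extreme points: leftmost at 1, rightmost at 17.
Optimal location = (1 + 17)/2 = 9; maximum distance = (17 − 1)/2 = 8.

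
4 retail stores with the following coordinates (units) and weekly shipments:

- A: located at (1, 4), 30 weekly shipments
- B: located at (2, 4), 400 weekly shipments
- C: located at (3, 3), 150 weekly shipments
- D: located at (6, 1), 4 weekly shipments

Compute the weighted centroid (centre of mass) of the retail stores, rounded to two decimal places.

(2.23, 3.72)

The minimiser of Σwᵢ‖p−pᵢ‖² is the weighted centroid p* = (Σwᵢpᵢ)/(Σwᵢ).
Σwᵢ = 584.
Σwᵢxᵢ = 30·1 + 400·2 + 150·3 + 4·6 = 1304.
Σwᵢyᵢ = 30·4 + 400·4 + 150·3 + 4·1 = 2174.
x* = 1304/584 = 2.23, y* = 2174/584 = 3.72.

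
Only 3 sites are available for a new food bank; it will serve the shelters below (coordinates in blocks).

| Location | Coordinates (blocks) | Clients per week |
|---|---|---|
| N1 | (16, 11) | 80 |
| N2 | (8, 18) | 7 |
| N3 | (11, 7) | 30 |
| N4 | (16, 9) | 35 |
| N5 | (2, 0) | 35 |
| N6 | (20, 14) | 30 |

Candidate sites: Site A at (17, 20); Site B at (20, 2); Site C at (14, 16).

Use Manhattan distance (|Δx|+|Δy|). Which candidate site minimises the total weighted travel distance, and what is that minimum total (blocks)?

Total weighted distance at each candidate:
  Site A (17, 20): total = 3362
  Site B (20, 2): total = 3101
  Site C (14, 16): total = 2511
Minimum is at Site C with total 2511 blocks.

Site C, total 2511 blocks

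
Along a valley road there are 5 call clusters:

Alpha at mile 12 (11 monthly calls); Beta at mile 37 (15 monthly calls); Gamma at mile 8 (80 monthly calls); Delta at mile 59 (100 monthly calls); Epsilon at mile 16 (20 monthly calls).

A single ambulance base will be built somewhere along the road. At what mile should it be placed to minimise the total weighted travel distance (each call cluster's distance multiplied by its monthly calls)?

x = 37

For a sum of weighted absolute distances on a line, the optimum is the weighted median (not the mean). Total weight W = 226; half-weight = 113.
Sort by position and accumulate weight:
  mile 8 (Gamma, w=80) → cum 80
  mile 12 (Alpha, w=11) → cum 91
  mile 16 (Epsilon, w=20) → cum 111
  mile 37 (Beta, w=15) → cum 126  ≥ 113 → median here
  mile 59 (Delta, w=100) → cum 226
Optimal location: mile 37.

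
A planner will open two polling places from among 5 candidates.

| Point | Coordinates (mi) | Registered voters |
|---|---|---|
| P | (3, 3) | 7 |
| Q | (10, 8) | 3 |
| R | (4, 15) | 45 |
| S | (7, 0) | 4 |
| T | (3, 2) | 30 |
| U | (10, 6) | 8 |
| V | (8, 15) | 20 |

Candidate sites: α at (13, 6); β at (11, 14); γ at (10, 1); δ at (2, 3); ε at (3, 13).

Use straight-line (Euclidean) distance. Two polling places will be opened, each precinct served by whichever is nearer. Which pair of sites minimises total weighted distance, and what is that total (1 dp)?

Evaluate every pair (each demand assigned to the nearer of the two):
  {δ, ε}: total = 375.2
  {β, δ}: total = 536.9
  {γ, ε}: total = 545.1
  {α, ε}: total = 670.2
  {β, ε}: total = 701.0
  {β, γ}: total = 715.4
  {α, β}: total = 846.4
  {α, δ}: total = 860.9
  {γ, δ}: total = 938.9
  {α, γ}: total = 1089.2
Best pair: {δ, ε} with total 375.2.

{δ, ε}, total 375.2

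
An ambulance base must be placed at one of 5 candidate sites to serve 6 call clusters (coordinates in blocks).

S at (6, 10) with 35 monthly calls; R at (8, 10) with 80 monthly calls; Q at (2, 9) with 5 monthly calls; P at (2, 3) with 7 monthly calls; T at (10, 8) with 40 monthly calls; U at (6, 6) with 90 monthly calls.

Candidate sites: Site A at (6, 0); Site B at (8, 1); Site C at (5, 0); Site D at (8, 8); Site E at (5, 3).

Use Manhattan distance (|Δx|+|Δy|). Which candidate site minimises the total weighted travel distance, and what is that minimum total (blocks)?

Site D, total 852 blocks

Total weighted distance at each candidate:
  Site A (6, 0): total = 2444
  Site B (8, 1): total = 2221
  Site C (5, 0): total = 2677
  Site D (8, 8): total = 852
  Site E (5, 3): total = 1906
Minimum is at Site D with total 852 blocks.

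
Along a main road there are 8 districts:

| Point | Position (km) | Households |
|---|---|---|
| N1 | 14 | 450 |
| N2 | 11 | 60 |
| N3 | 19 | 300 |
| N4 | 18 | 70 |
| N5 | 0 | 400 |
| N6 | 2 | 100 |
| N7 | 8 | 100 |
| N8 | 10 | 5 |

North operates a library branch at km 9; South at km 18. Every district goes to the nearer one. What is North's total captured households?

665

The indifferent point is the midpoint (9+18)/2 = 13.5; districts left of it (closer to North at 9) go to North, those right go to South.
  N5 at 0 (w=400) → North
  N6 at 2 (w=100) → North
  N7 at 8 (w=100) → North
  N8 at 10 (w=5) → North
  N2 at 11 (w=60) → North
  N1 at 14 (w=450) → South
  N4 at 18 (w=70) → South
  N3 at 19 (w=300) → South
North captures 665; South captures 820.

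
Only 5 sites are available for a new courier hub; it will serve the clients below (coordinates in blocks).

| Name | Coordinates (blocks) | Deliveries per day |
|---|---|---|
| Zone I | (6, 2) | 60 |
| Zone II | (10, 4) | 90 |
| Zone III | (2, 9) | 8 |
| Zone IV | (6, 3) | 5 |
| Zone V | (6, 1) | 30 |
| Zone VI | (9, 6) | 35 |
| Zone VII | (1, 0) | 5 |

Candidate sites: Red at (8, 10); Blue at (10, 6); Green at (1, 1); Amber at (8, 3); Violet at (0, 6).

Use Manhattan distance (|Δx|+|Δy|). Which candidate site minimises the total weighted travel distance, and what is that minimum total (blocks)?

Amber, total 866 blocks

Total weighted distance at each candidate:
  Red (8, 10): total = 2011
  Blue (10, 6): total = 1163
  Green (1, 1): total = 2157
  Amber (8, 3): total = 866
  Violet (0, 6): total = 2445
Minimum is at Amber with total 866 blocks.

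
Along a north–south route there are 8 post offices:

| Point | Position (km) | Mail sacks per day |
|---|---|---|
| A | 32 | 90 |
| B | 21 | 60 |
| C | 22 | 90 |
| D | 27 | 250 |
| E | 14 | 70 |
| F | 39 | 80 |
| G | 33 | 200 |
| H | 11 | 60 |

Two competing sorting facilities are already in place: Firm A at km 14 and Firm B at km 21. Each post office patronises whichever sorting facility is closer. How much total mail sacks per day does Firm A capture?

130

The indifferent point is the midpoint (14+21)/2 = 17.5; post offices left of it (closer to Firm A at 14) go to Firm A, those right go to Firm B.
  H at 11 (w=60) → Firm A
  E at 14 (w=70) → Firm A
  B at 21 (w=60) → Firm B
  C at 22 (w=90) → Firm B
  D at 27 (w=250) → Firm B
  A at 32 (w=90) → Firm B
  G at 33 (w=200) → Firm B
  F at 39 (w=80) → Firm B
Firm A captures 130; Firm B captures 770.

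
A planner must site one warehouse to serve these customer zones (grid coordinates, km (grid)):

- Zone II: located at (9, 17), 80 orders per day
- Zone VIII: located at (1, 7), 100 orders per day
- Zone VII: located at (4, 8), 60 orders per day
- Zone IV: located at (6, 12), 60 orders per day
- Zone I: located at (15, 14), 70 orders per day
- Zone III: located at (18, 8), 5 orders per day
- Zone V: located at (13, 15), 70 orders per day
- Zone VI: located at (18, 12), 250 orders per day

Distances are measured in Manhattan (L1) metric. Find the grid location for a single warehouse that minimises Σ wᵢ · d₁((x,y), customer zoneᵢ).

(13, 12)

Manhattan distance separates: Σwᵢ(|x−xᵢ|+|y−yᵢ|) = Σwᵢ|x−xᵢ| + Σwᵢ|y−yᵢ|, so x and y are optimised independently as 1-D weighted medians.
Total weight W = 695; half = 347.5.
x-coordinate, sorted with cumulative weight:
  x=1 (Zone VIII, w=100) cum 100
  x=4 (Zone VII, w=60) cum 160
  x=6 (Zone IV, w=60) cum 220
  x=9 (Zone II, w=80) cum 300
  x=13 (Zone V, w=70) cum 370  ← median
  x=15 (Zone I, w=70) cum 440
  x=18 (Zone III, w=5) cum 445
  x=18 (Zone VI, w=250) cum 695
⇒ x* = 13
y-coordinate, sorted with cumulative weight:
  y=7 (Zone VIII, w=100) cum 100
  y=8 (Zone VII, w=60) cum 160
  y=8 (Zone III, w=5) cum 165
  y=12 (Zone IV, w=60) cum 225
  y=12 (Zone VI, w=250) cum 475  ← median
  y=14 (Zone I, w=70) cum 545
  y=15 (Zone V, w=70) cum 615
  y=17 (Zone II, w=80) cum 695
⇒ y* = 12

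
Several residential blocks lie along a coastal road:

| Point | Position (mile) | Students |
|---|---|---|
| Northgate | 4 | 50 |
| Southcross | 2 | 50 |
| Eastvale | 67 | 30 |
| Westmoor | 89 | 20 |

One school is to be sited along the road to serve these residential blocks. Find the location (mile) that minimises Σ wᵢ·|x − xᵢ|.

For a sum of weighted absolute distances on a line, the optimum is the weighted median (not the mean). Total weight W = 150; half-weight = 75.
Sort by position and accumulate weight:
  mile 2 (Southcross, w=50) → cum 50
  mile 4 (Northgate, w=50) → cum 100  ≥ 75 → median here
  mile 67 (Eastvale, w=30) → cum 130
  mile 89 (Westmoor, w=20) → cum 150
Optimal location: mile 4.

x = 4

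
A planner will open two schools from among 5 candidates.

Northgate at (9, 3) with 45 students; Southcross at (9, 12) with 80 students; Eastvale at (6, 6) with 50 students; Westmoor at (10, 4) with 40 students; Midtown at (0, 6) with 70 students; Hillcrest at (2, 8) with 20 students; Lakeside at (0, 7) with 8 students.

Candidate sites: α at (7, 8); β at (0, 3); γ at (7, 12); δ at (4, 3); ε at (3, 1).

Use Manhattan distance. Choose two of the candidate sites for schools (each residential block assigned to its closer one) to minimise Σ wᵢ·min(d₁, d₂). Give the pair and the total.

{α, β}, total 1567

Evaluate every pair (each demand assigned to the nearer of the two):
  {α, β}: total = 1567
  {γ, δ}: total = 1609
  {α, γ}: total = 1699
  {β, γ}: total = 1737
  {α, δ}: total = 1789
  {α, ε}: total = 1949
  {γ, ε}: total = 2062
  {β, δ}: total = 2257
  {δ, ε}: total = 2569
  {β, ε}: total = 2902
Best pair: {α, β} with total 1567.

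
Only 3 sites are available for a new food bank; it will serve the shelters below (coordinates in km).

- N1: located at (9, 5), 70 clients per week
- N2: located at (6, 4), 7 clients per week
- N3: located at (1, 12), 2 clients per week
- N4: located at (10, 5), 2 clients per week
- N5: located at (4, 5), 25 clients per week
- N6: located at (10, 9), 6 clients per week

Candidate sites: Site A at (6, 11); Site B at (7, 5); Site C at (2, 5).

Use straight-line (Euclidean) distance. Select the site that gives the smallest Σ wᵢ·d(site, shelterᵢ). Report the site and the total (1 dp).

Total weighted distance at each candidate:
  Site A (6, 11): total = 728.1
  Site B (7, 5): total = 279.3
  Site C (2, 5): total = 652.7
Minimum is at Site B with total 279.3 km.

Site B, total 279.3 km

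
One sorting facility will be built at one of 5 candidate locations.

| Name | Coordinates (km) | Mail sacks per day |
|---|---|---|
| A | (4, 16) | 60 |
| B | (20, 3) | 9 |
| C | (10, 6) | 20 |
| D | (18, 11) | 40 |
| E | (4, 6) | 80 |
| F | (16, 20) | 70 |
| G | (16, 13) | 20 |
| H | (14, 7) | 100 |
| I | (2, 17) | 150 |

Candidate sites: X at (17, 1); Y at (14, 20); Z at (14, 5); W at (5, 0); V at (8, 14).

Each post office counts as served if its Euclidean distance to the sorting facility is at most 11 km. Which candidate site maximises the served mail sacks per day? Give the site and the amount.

Coverage radius r = 11 km; a point is covered iff (Δx)²+(Δy)² ≤ 11² = 121.
  X (17, 1): covers {B, C, D, H} → 169
  Y (14, 20): covers {A, D, F, G} → 190
  Z (14, 5): covers {B, C, D, E, G, H} → 269
  W (5, 0): covers {C, E} → 100
  V (8, 14): covers {A, C, D, E, F, G, H, I} → 540
Maximum coverage at V: 540 mail sacks per day.

V, covering 540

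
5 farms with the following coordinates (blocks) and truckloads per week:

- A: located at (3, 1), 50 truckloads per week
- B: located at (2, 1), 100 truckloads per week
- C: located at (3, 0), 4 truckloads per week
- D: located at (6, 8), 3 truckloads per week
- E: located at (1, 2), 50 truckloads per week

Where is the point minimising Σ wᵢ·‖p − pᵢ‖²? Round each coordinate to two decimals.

(2.08, 1.32)

The minimiser of Σwᵢ‖p−pᵢ‖² is the weighted centroid p* = (Σwᵢpᵢ)/(Σwᵢ).
Σwᵢ = 207.
Σwᵢxᵢ = 50·3 + 100·2 + 4·3 + 3·6 + 50·1 = 430.
Σwᵢyᵢ = 50·1 + 100·1 + 4·0 + 3·8 + 50·2 = 274.
x* = 430/207 = 2.08, y* = 274/207 = 1.32.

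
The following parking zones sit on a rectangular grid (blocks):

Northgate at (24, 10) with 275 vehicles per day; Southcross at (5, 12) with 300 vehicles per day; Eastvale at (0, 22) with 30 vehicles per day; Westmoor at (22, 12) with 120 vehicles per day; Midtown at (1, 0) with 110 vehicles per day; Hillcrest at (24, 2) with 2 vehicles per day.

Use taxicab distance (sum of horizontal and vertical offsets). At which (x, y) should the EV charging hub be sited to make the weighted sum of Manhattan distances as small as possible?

(5, 12)

Manhattan distance separates: Σwᵢ(|x−xᵢ|+|y−yᵢ|) = Σwᵢ|x−xᵢ| + Σwᵢ|y−yᵢ|, so x and y are optimised independently as 1-D weighted medians.
Total weight W = 837; half = 418.5.
x-coordinate, sorted with cumulative weight:
  x=0 (Eastvale, w=30) cum 30
  x=1 (Midtown, w=110) cum 140
  x=5 (Southcross, w=300) cum 440  ← median
  x=22 (Westmoor, w=120) cum 560
  x=24 (Northgate, w=275) cum 835
  x=24 (Hillcrest, w=2) cum 837
⇒ x* = 5
y-coordinate, sorted with cumulative weight:
  y=0 (Midtown, w=110) cum 110
  y=2 (Hillcrest, w=2) cum 112
  y=10 (Northgate, w=275) cum 387
  y=12 (Southcross, w=300) cum 687  ← median
  y=12 (Westmoor, w=120) cum 807
  y=22 (Eastvale, w=30) cum 837
⇒ y* = 12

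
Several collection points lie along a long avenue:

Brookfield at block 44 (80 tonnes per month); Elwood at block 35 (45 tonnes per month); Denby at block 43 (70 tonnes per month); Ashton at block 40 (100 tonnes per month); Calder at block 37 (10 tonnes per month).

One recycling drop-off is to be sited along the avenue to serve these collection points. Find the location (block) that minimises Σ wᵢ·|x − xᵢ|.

For a sum of weighted absolute distances on a line, the optimum is the weighted median (not the mean). Total weight W = 305; half-weight = 152.5.
Sort by position and accumulate weight:
  block 35 (Elwood, w=45) → cum 45
  block 37 (Calder, w=10) → cum 55
  block 40 (Ashton, w=100) → cum 155  ≥ 152.5 → median here
  block 43 (Denby, w=70) → cum 225
  block 44 (Brookfield, w=80) → cum 305
Optimal location: block 40.

x = 40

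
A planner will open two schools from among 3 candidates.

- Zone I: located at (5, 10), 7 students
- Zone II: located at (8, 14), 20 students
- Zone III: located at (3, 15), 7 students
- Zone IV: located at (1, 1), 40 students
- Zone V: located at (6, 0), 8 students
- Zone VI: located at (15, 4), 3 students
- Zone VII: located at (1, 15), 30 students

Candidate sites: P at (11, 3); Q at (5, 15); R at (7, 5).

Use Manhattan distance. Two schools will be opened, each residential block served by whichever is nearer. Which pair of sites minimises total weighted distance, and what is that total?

{Q, R}, total 724

Evaluate every pair (each demand assigned to the nearer of the two):
  {Q, R}: total = 724
  {P, Q}: total = 808
  {P, R}: total = 1290
Best pair: {Q, R} with total 724.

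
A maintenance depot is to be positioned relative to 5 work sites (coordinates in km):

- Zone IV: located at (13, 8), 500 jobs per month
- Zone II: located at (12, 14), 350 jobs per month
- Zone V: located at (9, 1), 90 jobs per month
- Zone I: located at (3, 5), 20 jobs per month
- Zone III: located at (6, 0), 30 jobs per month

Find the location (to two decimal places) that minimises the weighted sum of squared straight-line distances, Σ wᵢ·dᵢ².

(11.87, 9.18)

The minimiser of Σwᵢ‖p−pᵢ‖² is the weighted centroid p* = (Σwᵢpᵢ)/(Σwᵢ).
Σwᵢ = 990.
Σwᵢxᵢ = 500·13 + 350·12 + 90·9 + 20·3 + 30·6 = 11750.
Σwᵢyᵢ = 500·8 + 350·14 + 90·1 + 20·5 + 30·0 = 9090.
x* = 11750/990 = 11.87, y* = 9090/990 = 9.18.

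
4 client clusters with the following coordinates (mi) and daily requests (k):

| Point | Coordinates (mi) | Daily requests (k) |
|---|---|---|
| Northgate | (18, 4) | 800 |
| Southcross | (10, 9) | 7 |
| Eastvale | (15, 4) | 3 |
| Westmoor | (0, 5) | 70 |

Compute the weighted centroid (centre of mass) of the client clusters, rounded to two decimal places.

The minimiser of Σwᵢ‖p−pᵢ‖² is the weighted centroid p* = (Σwᵢpᵢ)/(Σwᵢ).
Σwᵢ = 880.
Σwᵢxᵢ = 800·18 + 7·10 + 3·15 + 70·0 = 14515.
Σwᵢyᵢ = 800·4 + 7·9 + 3·4 + 70·5 = 3625.
x* = 14515/880 = 16.49, y* = 3625/880 = 4.12.

(16.49, 4.12)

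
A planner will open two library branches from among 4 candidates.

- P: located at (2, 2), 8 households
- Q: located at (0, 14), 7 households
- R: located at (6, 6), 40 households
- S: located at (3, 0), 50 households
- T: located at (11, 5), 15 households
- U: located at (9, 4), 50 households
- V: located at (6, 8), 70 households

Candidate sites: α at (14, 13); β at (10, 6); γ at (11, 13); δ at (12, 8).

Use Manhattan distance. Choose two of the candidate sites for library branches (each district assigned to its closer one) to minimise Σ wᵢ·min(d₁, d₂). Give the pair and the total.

{β, γ}, total 1590

Evaluate every pair (each demand assigned to the nearer of the two):
  {β, γ}: total = 1590
  {α, β}: total = 1611
  {β, δ}: total = 1632
  {γ, δ}: total = 2212
  {α, δ}: total = 2233
  {α, γ}: total = 3144
Best pair: {β, γ} with total 1590.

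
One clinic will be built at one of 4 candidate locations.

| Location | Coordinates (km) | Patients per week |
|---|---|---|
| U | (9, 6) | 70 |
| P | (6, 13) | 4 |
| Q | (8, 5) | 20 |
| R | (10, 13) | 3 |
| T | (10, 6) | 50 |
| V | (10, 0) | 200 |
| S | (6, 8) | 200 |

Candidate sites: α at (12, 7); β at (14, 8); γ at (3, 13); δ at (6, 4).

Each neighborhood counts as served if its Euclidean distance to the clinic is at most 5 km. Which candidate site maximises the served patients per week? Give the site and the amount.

δ, covering 340

Coverage radius r = 5 km; a point is covered iff (Δx)²+(Δy)² ≤ 5² = 25.
  α (12, 7): covers {U, Q, T} → 140
  β (14, 8): covers {T} → 50
  γ (3, 13): covers {P} → 4
  δ (6, 4): covers {U, Q, T, S} → 340
Maximum coverage at δ: 340 patients per week.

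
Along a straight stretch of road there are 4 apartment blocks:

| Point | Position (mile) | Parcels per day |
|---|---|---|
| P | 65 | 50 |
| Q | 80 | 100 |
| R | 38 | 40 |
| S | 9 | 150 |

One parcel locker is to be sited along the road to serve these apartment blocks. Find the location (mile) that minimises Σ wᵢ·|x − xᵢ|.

For a sum of weighted absolute distances on a line, the optimum is the weighted median (not the mean). Total weight W = 340; half-weight = 170.
Sort by position and accumulate weight:
  mile 9 (S, w=150) → cum 150
  mile 38 (R, w=40) → cum 190  ≥ 170 → median here
  mile 65 (P, w=50) → cum 240
  mile 80 (Q, w=100) → cum 340
Optimal location: mile 38.

x = 38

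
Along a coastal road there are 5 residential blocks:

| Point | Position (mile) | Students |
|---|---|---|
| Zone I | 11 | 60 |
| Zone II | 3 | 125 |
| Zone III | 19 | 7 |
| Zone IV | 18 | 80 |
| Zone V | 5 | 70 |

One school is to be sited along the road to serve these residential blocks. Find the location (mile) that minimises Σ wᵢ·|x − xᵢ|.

x = 5

For a sum of weighted absolute distances on a line, the optimum is the weighted median (not the mean). Total weight W = 342; half-weight = 171.
Sort by position and accumulate weight:
  mile 3 (Zone II, w=125) → cum 125
  mile 5 (Zone V, w=70) → cum 195  ≥ 171 → median here
  mile 11 (Zone I, w=60) → cum 255
  mile 18 (Zone IV, w=80) → cum 335
  mile 19 (Zone III, w=7) → cum 342
Optimal location: mile 5.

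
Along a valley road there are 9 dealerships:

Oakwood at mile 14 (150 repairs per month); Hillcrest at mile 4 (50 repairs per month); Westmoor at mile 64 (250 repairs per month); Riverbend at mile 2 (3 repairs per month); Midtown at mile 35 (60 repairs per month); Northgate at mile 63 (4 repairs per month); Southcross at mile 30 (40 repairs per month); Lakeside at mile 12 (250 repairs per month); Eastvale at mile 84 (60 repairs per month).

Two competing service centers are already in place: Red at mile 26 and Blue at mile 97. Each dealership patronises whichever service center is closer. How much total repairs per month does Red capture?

553

The indifferent point is the midpoint (26+97)/2 = 61.5; dealerships left of it (closer to Red at 26) go to Red, those right go to Blue.
  Riverbend at 2 (w=3) → Red
  Hillcrest at 4 (w=50) → Red
  Lakeside at 12 (w=250) → Red
  Oakwood at 14 (w=150) → Red
  Southcross at 30 (w=40) → Red
  Midtown at 35 (w=60) → Red
  Northgate at 63 (w=4) → Blue
  Westmoor at 64 (w=250) → Blue
  Eastvale at 84 (w=60) → Blue
Red captures 553; Blue captures 314.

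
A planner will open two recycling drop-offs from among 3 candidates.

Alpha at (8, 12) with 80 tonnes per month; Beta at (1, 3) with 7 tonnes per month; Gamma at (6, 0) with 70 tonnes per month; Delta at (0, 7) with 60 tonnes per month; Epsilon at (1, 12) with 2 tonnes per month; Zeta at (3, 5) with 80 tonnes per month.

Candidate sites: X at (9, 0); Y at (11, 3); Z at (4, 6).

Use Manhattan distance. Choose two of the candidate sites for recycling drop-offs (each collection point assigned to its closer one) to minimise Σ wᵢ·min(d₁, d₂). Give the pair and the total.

Evaluate every pair (each demand assigned to the nearer of the two):
  {X, Z}: total = 1530
  {Y, Z}: total = 1880
  {X, Y}: total = 2978
Best pair: {X, Z} with total 1530.

{X, Z}, total 1530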